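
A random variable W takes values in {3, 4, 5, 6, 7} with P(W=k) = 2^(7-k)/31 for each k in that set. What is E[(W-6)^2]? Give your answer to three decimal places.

E[(W-6)^2] = Σ (w-6)^2·P(W=w)
 = 9·16/31 + 4·8/31 + 1·4/31 + 0·2/31 + 1·1/31
 = 144/31 + 32/31 + 4/31 + 0 + 1/31
 = 181/31

5.839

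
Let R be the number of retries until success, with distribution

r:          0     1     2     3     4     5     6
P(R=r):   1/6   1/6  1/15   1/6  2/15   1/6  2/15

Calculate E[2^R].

E[2^R] = Σ 2^r·P(R=r)
 = 1·1/6 + 2·1/6 + 4·1/15 + 8·1/6 + 16·2/15 + 32·1/6 + 64·2/15
 = 1/6 + 1/3 + 4/15 + 4/3 + 32/15 + 16/3 + 128/15
 = 181/10

18.1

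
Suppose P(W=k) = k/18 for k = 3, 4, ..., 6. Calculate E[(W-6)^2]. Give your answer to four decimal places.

E[(W-6)^2] = Σ (w-6)^2·P(W=w)
 = 9·1/6 + 4·2/9 + 1·5/18 + 0·1/3
 = 3/2 + 8/9 + 5/18 + 0
 = 8/3

2.6667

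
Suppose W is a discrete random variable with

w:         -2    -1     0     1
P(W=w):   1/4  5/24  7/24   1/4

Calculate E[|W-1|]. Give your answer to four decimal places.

1.4583

E[|W-1|] = Σ |w-1|·P(W=w)
 = 3·1/4 + 2·5/24 + 1·7/24 + 0·1/4
 = 3/4 + 5/12 + 7/24 + 0
 = 35/24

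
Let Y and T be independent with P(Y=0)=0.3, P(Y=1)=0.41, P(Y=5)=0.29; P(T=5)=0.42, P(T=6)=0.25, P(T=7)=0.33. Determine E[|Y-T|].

4.05

E[|Y-T|] = Σ_y Σ_t |y-t| · P(Y=y)P(T=t)
 = 5·0.126 + 6·0.075 + 7·0.099 + 4·0.1722 + 5·0.1025 + 6·0.1353 + 0·0.1218 + 1·0.0725 + 2·0.0957
 = 0.63 + 0.45 + 0.693 + 0.6888 + 0.5125 + 0.8118 + 0 + 0.0725 + 0.1914
 = 4.05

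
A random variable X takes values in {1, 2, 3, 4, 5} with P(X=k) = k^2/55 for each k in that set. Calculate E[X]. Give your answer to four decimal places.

4.0909

E[X] = Σ x·P(X=x)
 = 1·1/55 + 2·4/55 + 3·9/55 + 4·16/55 + 5·5/11
 = 1/55 + 8/55 + 27/55 + 64/55 + 25/11
 = 45/11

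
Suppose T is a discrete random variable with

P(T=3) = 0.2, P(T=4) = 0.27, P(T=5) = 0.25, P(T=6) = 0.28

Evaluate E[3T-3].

10.83

E[3T-3] = Σ (3t-3)·P(T=t)
 = 6·0.2 + 9·0.27 + 12·0.25 + 15·0.28
 = 1.2 + 2.43 + 3 + 4.2
 = 10.83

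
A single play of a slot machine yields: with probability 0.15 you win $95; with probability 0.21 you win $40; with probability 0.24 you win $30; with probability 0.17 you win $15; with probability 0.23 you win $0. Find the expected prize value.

32.4

E[payout] = 95·0.15 + 40·0.21 + 30·0.24 + 15·0.17 + 0·0.23
 = 14.25 + 8.4 + 7.2 + 2.55 + 0
 = 32.4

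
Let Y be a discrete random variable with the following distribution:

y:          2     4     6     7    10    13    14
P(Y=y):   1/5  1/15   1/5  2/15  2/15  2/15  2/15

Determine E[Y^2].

E[Y^2] = Σ y^2·P(Y=y)
 = 4·1/5 + 16·1/15 + 36·1/5 + 49·2/15 + 100·2/15 + 169·2/15 + 196·2/15
 = 4/5 + 16/15 + 36/5 + 98/15 + 40/3 + 338/15 + 392/15
 = 388/5

77.6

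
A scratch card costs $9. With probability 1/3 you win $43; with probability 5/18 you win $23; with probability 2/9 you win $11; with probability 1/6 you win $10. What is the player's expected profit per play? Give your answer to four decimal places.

E[payout] = 43·1/3 + 23·5/18 + 11·2/9 + 10·1/6
 = 43/3 + 115/18 + 22/9 + 5/3
 = 149/6
Net = 149/6 - 9 = 95/6

15.8333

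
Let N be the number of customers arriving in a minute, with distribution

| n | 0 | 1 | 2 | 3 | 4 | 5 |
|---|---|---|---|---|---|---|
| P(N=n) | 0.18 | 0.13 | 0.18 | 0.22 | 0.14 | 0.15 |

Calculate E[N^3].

35.22

E[N^3] = Σ n^3·P(N=n)
 = 0·0.18 + 1·0.13 + 8·0.18 + 27·0.22 + 64·0.14 + 125·0.15
 = 0 + 0.13 + 1.44 + 5.94 + 8.96 + 18.75
 = 35.22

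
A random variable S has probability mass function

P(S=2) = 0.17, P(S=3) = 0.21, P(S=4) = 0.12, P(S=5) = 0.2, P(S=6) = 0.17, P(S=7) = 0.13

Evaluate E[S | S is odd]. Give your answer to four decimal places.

P(S is odd) = 0.21 + 0.2 + 0.13 = 0.54.
E[S | S is odd] = [3·0.21 + 5·0.2 + 7·0.13] / 0.54
 = 2.54 / 0.54
 = 127/27

4.7037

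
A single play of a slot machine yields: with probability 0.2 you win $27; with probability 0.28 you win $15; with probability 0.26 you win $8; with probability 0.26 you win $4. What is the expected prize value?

E[payout] = 27·0.2 + 15·0.28 + 8·0.26 + 4·0.26
 = 5.4 + 4.2 + 2.08 + 1.04
 = 12.72

12.72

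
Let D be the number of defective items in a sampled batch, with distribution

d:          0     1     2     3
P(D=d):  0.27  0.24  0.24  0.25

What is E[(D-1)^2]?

1.51

E[(D-1)^2] = Σ (d-1)^2·P(D=d)
 = 1·0.27 + 0·0.24 + 1·0.24 + 4·0.25
 = 0.27 + 0 + 0.24 + 1
 = 1.51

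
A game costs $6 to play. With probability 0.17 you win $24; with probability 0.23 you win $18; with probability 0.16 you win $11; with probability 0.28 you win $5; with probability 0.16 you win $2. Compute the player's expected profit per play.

5.7

E[payout] = 24·0.17 + 18·0.23 + 11·0.16 + 5·0.28 + 2·0.16
 = 4.08 + 4.14 + 1.76 + 1.4 + 0.32
 = 11.7
Net = 11.7 - 6 = 5.7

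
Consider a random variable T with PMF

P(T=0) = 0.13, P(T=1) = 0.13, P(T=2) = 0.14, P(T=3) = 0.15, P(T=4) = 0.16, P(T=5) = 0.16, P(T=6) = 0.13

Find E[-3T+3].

-6.24

E[-3T+3] = Σ (-3t+3)·P(T=t)
 = 3·0.13 + 0·0.13 + (-3)·0.14 + (-6)·0.15 + (-9)·0.16 + (-12)·0.16 + (-15)·0.13
 = 0.39 + 0 + (-0.42) + (-0.9) + (-1.44) + (-1.92) + (-1.95)
 = -6.24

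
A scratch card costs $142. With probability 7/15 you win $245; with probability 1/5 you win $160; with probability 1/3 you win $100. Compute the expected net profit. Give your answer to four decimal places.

E[payout] = 245·7/15 + 160·1/5 + 100·1/3
 = 343/3 + 32 + 100/3
 = 539/3
Net = 539/3 - 142 = 113/3

37.6667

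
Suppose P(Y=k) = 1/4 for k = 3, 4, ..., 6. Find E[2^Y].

E[2^Y] = Σ 2^y·P(Y=y)
 = 8·1/4 + 16·1/4 + 32·1/4 + 64·1/4
 = 2 + 4 + 8 + 16
 = 30

30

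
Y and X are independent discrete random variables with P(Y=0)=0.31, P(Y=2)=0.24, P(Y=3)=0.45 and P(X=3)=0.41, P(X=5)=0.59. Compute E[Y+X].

6.01

E[Y+X] = Σ_y Σ_x (y+x) · P(Y=y)P(X=x)
 = 3·0.1271 + 5·0.1829 + 5·0.0984 + 7·0.1416 + 6·0.1845 + 8·0.2655
 = 0.3813 + 0.9145 + 0.492 + 0.9912 + 1.107 + 2.124
 = 6.01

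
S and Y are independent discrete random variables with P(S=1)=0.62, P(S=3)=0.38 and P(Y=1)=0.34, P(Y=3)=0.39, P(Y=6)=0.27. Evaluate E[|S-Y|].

E[|S-Y|] = Σ_s Σ_y |s-y| · P(S=s)P(Y=y)
 = 0·0.2108 + 2·0.2418 + 5·0.1674 + 2·0.1292 + 0·0.1482 + 3·0.1026
 = 0 + 0.4836 + 0.837 + 0.2584 + 0 + 0.3078
 = 1.8868

1.8868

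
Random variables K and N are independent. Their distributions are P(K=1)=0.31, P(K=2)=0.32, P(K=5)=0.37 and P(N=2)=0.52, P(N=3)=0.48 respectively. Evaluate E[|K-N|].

1.5448

E[|K-N|] = Σ_k Σ_n |k-n| · P(K=k)P(N=n)
 = 1·0.1612 + 2·0.1488 + 0·0.1664 + 1·0.1536 + 3·0.1924 + 2·0.1776
 = 0.1612 + 0.2976 + 0 + 0.1536 + 0.5772 + 0.3552
 = 1.5448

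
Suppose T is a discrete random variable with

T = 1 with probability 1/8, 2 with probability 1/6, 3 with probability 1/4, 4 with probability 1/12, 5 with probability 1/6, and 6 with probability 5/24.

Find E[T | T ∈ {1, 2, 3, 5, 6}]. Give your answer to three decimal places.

P(T ∈ {1, 2, 3, 5, 6}) = 1/8 + 1/6 + 1/4 + 1/6 + 5/24 = 11/12.
E[T | T ∈ {1, 2, 3, 5, 6}] = [1·1/8 + 2·1/6 + 3·1/4 + 5·1/6 + 6·5/24] / (11/12)
 = 79/24 / (11/12)
 = 79/22

3.591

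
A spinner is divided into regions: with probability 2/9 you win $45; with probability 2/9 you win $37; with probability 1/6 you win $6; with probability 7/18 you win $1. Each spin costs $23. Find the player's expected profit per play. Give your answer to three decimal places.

-3.389

E[payout] = 45·2/9 + 37·2/9 + 6·1/6 + 1·7/18
 = 10 + 74/9 + 1 + 7/18
 = 353/18
Net = 353/18 - 23 = -61/18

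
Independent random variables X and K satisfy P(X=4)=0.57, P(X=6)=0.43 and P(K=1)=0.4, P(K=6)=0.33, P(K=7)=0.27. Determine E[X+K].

E[X+K] = Σ_x Σ_k (x+k) · P(X=x)P(K=k)
 = 5·0.228 + 10·0.1881 + 11·0.1539 + 7·0.172 + 12·0.1419 + 13·0.1161
 = 1.14 + 1.881 + 1.6929 + 1.204 + 1.7028 + 1.5093
 = 9.13

9.13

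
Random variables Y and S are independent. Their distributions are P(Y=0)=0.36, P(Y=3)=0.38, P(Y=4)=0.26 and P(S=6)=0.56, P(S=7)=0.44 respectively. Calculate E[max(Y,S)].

6.44

E[max(Y,S)] = Σ_y Σ_s max(y,s) · P(Y=y)P(S=s)
 = 6·0.2016 + 7·0.1584 + 6·0.2128 + 7·0.1672 + 6·0.1456 + 7·0.1144
 = 1.2096 + 1.1088 + 1.2768 + 1.1704 + 0.8736 + 0.8008
 = 6.44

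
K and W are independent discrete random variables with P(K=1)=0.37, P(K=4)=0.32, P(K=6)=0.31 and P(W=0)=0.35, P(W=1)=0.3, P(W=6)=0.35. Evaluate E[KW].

8.424

E[KW] = Σ_k Σ_w kw · P(K=k)P(W=w)
 = 0·0.1295 + 1·0.111 + 6·0.1295 + 0·0.112 + 4·0.096 + 24·0.112 + 0·0.1085 + 6·0.093 + 36·0.1085
 = 0 + 0.111 + 0.777 + 0 + 0.384 + 2.688 + 0 + 0.558 + 3.906
 = 8.424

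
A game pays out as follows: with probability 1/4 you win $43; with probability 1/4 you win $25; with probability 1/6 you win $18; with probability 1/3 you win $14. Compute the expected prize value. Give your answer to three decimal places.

E[payout] = 43·1/4 + 25·1/4 + 18·1/6 + 14·1/3
 = 43/4 + 25/4 + 3 + 14/3
 = 74/3

24.667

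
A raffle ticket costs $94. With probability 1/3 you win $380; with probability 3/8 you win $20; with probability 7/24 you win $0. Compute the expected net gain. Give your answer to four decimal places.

E[payout] = 380·1/3 + 20·3/8 + 0·7/24
 = 380/3 + 15/2 + 0
 = 805/6
Net = 805/6 - 94 = 241/6

40.1667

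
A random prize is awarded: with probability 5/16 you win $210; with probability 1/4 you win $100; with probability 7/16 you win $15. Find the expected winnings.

97.1875

E[payout] = 210·5/16 + 100·1/4 + 15·7/16
 = 525/8 + 25 + 105/16
 = 1555/16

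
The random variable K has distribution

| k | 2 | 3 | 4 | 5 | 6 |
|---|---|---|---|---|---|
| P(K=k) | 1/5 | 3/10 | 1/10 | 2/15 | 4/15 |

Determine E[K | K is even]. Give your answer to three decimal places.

P(K is even) = 1/5 + 1/10 + 4/15 = 17/30.
E[K | K is even] = [2·1/5 + 4·1/10 + 6·4/15] / (17/30)
 = 12/5 / (17/30)
 = 72/17

4.235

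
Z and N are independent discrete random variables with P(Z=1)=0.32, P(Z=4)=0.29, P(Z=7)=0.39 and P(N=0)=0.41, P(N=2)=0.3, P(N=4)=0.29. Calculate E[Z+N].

E[Z+N] = Σ_z Σ_n (z+n) · P(Z=z)P(N=n)
 = 1·0.1312 + 3·0.096 + 5·0.0928 + 4·0.1189 + 6·0.087 + 8·0.0841 + 7·0.1599 + 9·0.117 + 11·0.1131
 = 0.1312 + 0.288 + 0.464 + 0.4756 + 0.522 + 0.6728 + 1.1193 + 1.053 + 1.2441
 = 5.97

5.97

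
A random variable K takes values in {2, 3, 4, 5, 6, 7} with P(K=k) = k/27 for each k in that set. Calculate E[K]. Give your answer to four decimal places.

5.1481

E[K] = Σ k·P(K=k)
 = 2·2/27 + 3·1/9 + 4·4/27 + 5·5/27 + 6·2/9 + 7·7/27
 = 4/27 + 1/3 + 16/27 + 25/27 + 4/3 + 49/27
 = 139/27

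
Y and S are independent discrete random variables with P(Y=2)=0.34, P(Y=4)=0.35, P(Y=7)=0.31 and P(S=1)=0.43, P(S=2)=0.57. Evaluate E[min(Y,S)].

E[min(Y,S)] = Σ_y Σ_s min(y,s) · P(Y=y)P(S=s)
 = 1·0.1462 + 2·0.1938 + 1·0.1505 + 2·0.1995 + 1·0.1333 + 2·0.1767
 = 0.1462 + 0.3876 + 0.1505 + 0.399 + 0.1333 + 0.3534
 = 1.57

1.57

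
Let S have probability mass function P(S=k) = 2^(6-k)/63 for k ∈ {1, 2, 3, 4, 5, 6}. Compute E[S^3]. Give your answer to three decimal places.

17.429

E[S^3] = Σ s^3·P(S=s)
 = 1·32/63 + 8·16/63 + 27·8/63 + 64·4/63 + 125·2/63 + 216·1/63
 = 32/63 + 128/63 + 24/7 + 256/63 + 250/63 + 24/7
 = 122/7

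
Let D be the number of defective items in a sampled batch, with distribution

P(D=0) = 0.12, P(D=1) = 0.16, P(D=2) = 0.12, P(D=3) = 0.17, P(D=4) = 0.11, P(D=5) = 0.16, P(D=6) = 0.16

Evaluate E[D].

E[D] = Σ d·P(D=d)
 = 0·0.12 + 1·0.16 + 2·0.12 + 3·0.17 + 4·0.11 + 5·0.16 + 6·0.16
 = 0 + 0.16 + 0.24 + 0.51 + 0.44 + 0.8 + 0.96
 = 3.11

3.11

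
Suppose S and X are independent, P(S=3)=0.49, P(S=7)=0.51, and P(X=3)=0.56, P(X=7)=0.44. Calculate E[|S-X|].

2.0048

E[|S-X|] = Σ_s Σ_x |s-x| · P(S=s)P(X=x)
 = 0·0.2744 + 4·0.2156 + 4·0.2856 + 0·0.2244
 = 0 + 0.8624 + 1.1424 + 0
 = 2.0048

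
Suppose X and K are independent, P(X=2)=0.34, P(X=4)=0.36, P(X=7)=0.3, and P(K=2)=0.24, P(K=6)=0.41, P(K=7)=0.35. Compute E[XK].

E[XK] = Σ_x Σ_k xk · P(X=x)P(K=k)
 = 4·0.0816 + 12·0.1394 + 14·0.119 + 8·0.0864 + 24·0.1476 + 28·0.126 + 14·0.072 + 42·0.123 + 49·0.105
 = 0.3264 + 1.6728 + 1.666 + 0.6912 + 3.5424 + 3.528 + 1.008 + 5.166 + 5.145
 = 22.7458

22.7458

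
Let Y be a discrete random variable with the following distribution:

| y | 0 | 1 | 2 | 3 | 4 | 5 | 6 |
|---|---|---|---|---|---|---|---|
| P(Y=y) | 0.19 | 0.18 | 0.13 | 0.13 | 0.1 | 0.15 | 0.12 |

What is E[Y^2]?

E[Y^2] = Σ y^2·P(Y=y)
 = 0·0.19 + 1·0.18 + 4·0.13 + 9·0.13 + 16·0.1 + 25·0.15 + 36·0.12
 = 0 + 0.18 + 0.52 + 1.17 + 1.6 + 3.75 + 4.32
 = 11.54

11.54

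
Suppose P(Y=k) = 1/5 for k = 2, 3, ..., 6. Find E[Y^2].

E[Y^2] = Σ y^2·P(Y=y)
 = 4·1/5 + 9·1/5 + 16·1/5 + 25·1/5 + 36·1/5
 = 4/5 + 9/5 + 16/5 + 5 + 36/5
 = 18

18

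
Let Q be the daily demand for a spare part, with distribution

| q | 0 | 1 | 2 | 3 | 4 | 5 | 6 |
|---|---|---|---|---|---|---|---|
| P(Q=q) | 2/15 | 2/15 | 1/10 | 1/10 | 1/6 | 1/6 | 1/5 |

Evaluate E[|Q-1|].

2.6

E[|Q-1|] = Σ |q-1|·P(Q=q)
 = 1·2/15 + 0·2/15 + 1·1/10 + 2·1/10 + 3·1/6 + 4·1/6 + 5·1/5
 = 2/15 + 0 + 1/10 + 1/5 + 1/2 + 2/3 + 1
 = 13/5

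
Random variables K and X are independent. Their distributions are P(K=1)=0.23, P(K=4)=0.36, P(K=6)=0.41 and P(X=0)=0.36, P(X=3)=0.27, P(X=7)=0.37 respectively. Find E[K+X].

7.53

E[K+X] = Σ_k Σ_x (k+x) · P(K=k)P(X=x)
 = 1·0.0828 + 4·0.0621 + 8·0.0851 + 4·0.1296 + 7·0.0972 + 11·0.1332 + 6·0.1476 + 9·0.1107 + 13·0.1517
 = 0.0828 + 0.2484 + 0.6808 + 0.5184 + 0.6804 + 1.4652 + 0.8856 + 0.9963 + 1.9721
 = 7.53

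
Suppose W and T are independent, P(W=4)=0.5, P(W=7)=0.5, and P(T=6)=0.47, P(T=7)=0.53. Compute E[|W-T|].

E[|W-T|] = Σ_w Σ_t |w-t| · P(W=w)P(T=t)
 = 2·0.235 + 3·0.265 + 1·0.235 + 0·0.265
 = 0.47 + 0.795 + 0.235 + 0
 = 1.5

1.5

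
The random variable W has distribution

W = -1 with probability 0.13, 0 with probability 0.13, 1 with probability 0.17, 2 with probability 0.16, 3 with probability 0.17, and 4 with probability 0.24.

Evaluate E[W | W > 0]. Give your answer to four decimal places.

2.6486

P(W > 0) = 0.17 + 0.16 + 0.17 + 0.24 = 0.74.
E[W | W > 0] = [1·0.17 + 2·0.16 + 3·0.17 + 4·0.24] / 0.74
 = 1.96 / 0.74
 = 98/37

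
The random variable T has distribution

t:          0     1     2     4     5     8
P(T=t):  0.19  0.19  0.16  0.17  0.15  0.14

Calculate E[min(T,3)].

1.89

E[min(T,3)] = Σ min(t,3)·P(T=t)
 = 0·0.19 + 1·0.19 + 2·0.16 + 3·0.17 + 3·0.15 + 3·0.14
 = 0 + 0.19 + 0.32 + 0.51 + 0.45 + 0.42
 = 1.89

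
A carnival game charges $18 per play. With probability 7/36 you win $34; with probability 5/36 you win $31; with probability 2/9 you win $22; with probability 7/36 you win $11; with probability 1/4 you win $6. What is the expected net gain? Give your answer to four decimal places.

1.4444

E[payout] = 34·7/36 + 31·5/36 + 22·2/9 + 11·7/36 + 6·1/4
 = 119/18 + 155/36 + 44/9 + 77/36 + 3/2
 = 175/9
Net = 175/9 - 18 = 13/9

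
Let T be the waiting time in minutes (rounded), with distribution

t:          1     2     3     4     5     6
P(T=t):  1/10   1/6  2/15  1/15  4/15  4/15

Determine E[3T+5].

E[3T+5] = Σ (3t+5)·P(T=t)
 = 8·1/10 + 11·1/6 + 14·2/15 + 17·1/15 + 20·4/15 + 23·4/15
 = 4/5 + 11/6 + 28/15 + 17/15 + 16/3 + 92/15
 = 171/10

17.1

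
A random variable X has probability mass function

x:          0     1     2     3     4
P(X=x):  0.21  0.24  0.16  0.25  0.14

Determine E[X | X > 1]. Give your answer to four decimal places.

P(X > 1) = 0.16 + 0.25 + 0.14 = 0.55.
E[X | X > 1] = [2·0.16 + 3·0.25 + 4·0.14] / 0.55
 = 1.63 / 0.55
 = 163/55

2.9636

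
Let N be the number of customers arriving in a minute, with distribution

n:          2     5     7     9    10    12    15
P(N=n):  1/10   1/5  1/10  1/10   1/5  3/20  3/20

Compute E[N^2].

93.75

E[N^2] = Σ n^2·P(N=n)
 = 4·1/10 + 25·1/5 + 49·1/10 + 81·1/10 + 100·1/5 + 144·3/20 + 225·3/20
 = 2/5 + 5 + 49/10 + 81/10 + 20 + 108/5 + 135/4
 = 375/4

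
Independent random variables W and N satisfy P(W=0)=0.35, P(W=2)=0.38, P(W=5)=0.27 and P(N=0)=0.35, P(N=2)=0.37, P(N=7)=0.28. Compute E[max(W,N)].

3.7382

E[max(W,N)] = Σ_w Σ_n max(w,n) · P(W=w)P(N=n)
 = 0·0.1225 + 2·0.1295 + 7·0.098 + 2·0.133 + 2·0.1406 + 7·0.1064 + 5·0.0945 + 5·0.0999 + 7·0.0756
 = 0 + 0.259 + 0.686 + 0.266 + 0.2812 + 0.7448 + 0.4725 + 0.4995 + 0.5292
 = 3.7382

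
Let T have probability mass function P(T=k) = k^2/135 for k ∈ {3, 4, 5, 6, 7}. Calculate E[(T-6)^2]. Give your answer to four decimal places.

E[(T-6)^2] = Σ (t-6)^2·P(T=t)
 = 9·1/15 + 4·16/135 + 1·5/27 + 0·4/15 + 1·49/135
 = 3/5 + 64/135 + 5/27 + 0 + 49/135
 = 73/45

1.6222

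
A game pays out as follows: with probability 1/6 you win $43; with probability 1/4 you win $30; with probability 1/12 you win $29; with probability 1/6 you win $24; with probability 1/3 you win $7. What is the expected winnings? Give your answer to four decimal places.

E[payout] = 43·1/6 + 30·1/4 + 29·1/12 + 24·1/6 + 7·1/3
 = 43/6 + 15/2 + 29/12 + 4 + 7/3
 = 281/12

23.4167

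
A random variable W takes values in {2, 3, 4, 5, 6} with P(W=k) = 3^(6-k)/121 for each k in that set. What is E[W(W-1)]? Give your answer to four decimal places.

4.3140

E[W(W-1)] = Σ w(w-1)·P(W=w)
 = 2·81/121 + 6·27/121 + 12·9/121 + 20·3/121 + 30·1/121
 = 162/121 + 162/121 + 108/121 + 60/121 + 30/121
 = 522/121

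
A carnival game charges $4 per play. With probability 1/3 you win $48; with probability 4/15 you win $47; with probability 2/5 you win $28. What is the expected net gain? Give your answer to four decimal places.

E[payout] = 48·1/3 + 47·4/15 + 28·2/5
 = 16 + 188/15 + 56/5
 = 596/15
Net = 596/15 - 4 = 536/15

35.7333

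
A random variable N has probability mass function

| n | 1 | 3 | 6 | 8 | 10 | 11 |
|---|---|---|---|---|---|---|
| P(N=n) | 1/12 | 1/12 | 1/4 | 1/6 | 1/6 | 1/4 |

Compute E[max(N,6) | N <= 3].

P(N <= 3) = 1/12 + 1/12 = 1/6.
E[max(N,6) | N <= 3] = [6·1/12 + 6·1/12] / (1/6)
 = 1 / (1/6)
 = 6

6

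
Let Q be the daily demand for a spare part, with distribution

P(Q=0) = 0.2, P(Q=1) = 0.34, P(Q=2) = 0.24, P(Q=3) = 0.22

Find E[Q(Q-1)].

E[Q(Q-1)] = Σ q(q-1)·P(Q=q)
 = 0·0.2 + 0·0.34 + 2·0.24 + 6·0.22
 = 0 + 0 + 0.48 + 1.32
 = 1.8

1.8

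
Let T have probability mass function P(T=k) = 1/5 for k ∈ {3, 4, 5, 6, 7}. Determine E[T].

5

E[T] = Σ t·P(T=t)
 = 3·1/5 + 4·1/5 + 5·1/5 + 6·1/5 + 7·1/5
 = 3/5 + 4/5 + 1 + 6/5 + 7/5
 = 5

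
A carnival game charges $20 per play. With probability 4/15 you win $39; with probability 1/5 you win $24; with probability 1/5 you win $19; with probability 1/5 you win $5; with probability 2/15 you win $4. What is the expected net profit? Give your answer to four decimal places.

E[payout] = 39·4/15 + 24·1/5 + 19·1/5 + 5·1/5 + 4·2/15
 = 52/5 + 24/5 + 19/5 + 1 + 8/15
 = 308/15
Net = 308/15 - 20 = 8/15

0.5333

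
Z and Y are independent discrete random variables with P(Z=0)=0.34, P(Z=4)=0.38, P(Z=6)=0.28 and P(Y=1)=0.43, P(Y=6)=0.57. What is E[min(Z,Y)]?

E[min(Z,Y)] = Σ_z Σ_y min(z,y) · P(Z=z)P(Y=y)
 = 0·0.1462 + 0·0.1938 + 1·0.1634 + 4·0.2166 + 1·0.1204 + 6·0.1596
 = 0 + 0 + 0.1634 + 0.8664 + 0.1204 + 0.9576
 = 2.1078

2.1078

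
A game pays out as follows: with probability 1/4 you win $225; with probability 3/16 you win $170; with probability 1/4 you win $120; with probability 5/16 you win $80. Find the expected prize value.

E[payout] = 225·1/4 + 170·3/16 + 120·1/4 + 80·5/16
 = 225/4 + 255/8 + 30 + 25
 = 1145/8

143.125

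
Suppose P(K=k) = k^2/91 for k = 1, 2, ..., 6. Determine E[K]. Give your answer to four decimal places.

E[K] = Σ k·P(K=k)
 = 1·1/91 + 2·4/91 + 3·9/91 + 4·16/91 + 5·25/91 + 6·36/91
 = 1/91 + 8/91 + 27/91 + 64/91 + 125/91 + 216/91
 = 63/13

4.8462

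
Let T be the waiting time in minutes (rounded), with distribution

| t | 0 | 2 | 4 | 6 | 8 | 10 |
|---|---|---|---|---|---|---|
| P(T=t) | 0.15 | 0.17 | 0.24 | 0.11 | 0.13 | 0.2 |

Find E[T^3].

307.04

E[T^3] = Σ t^3·P(T=t)
 = 0·0.15 + 8·0.17 + 64·0.24 + 216·0.11 + 512·0.13 + 1000·0.2
 = 0 + 1.36 + 15.36 + 23.76 + 66.56 + 200
 = 307.04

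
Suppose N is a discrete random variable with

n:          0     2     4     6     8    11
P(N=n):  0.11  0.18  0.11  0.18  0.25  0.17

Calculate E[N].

E[N] = Σ n·P(N=n)
 = 0·0.11 + 2·0.18 + 4·0.11 + 6·0.18 + 8·0.25 + 11·0.17
 = 0 + 0.36 + 0.44 + 1.08 + 2 + 1.87
 = 5.75

5.75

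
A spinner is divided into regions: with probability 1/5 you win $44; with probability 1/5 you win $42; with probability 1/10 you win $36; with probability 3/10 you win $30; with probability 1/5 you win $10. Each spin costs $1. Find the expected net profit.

E[payout] = 44·1/5 + 42·1/5 + 36·1/10 + 30·3/10 + 10·1/5
 = 44/5 + 42/5 + 18/5 + 9 + 2
 = 159/5
Net = 159/5 - 1 = 154/5

30.8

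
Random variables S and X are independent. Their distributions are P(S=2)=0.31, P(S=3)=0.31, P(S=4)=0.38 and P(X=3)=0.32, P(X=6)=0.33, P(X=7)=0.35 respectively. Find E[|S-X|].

2.5632

E[|S-X|] = Σ_s Σ_x |s-x| · P(S=s)P(X=x)
 = 1·0.0992 + 4·0.1023 + 5·0.1085 + 0·0.0992 + 3·0.1023 + 4·0.1085 + 1·0.1216 + 2·0.1254 + 3·0.133
 = 0.0992 + 0.4092 + 0.5425 + 0 + 0.3069 + 0.434 + 0.1216 + 0.2508 + 0.399
 = 2.5632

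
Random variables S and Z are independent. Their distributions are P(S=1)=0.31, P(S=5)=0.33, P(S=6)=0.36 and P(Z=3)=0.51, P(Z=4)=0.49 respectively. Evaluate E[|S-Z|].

E[|S-Z|] = Σ_s Σ_z |s-z| · P(S=s)P(Z=z)
 = 2·0.1581 + 3·0.1519 + 2·0.1683 + 1·0.1617 + 3·0.1836 + 2·0.1764
 = 0.3162 + 0.4557 + 0.3366 + 0.1617 + 0.5508 + 0.3528
 = 2.1738

2.1738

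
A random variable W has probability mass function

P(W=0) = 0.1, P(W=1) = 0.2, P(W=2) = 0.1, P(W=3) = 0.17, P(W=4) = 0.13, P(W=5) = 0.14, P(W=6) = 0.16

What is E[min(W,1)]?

0.9

E[min(W,1)] = Σ min(w,1)·P(W=w)
 = 0·0.1 + 1·0.2 + 1·0.1 + 1·0.17 + 1·0.13 + 1·0.14 + 1·0.16
 = 0 + 0.2 + 0.1 + 0.17 + 0.13 + 0.14 + 0.16
 = 0.9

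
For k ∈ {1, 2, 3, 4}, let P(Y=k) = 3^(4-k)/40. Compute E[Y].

1.45

E[Y] = Σ y·P(Y=y)
 = 1·27/40 + 2·9/40 + 3·3/40 + 4·1/40
 = 27/40 + 9/20 + 9/40 + 1/10
 = 29/20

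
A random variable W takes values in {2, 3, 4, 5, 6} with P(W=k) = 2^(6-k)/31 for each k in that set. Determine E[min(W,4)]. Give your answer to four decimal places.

2.7097

E[min(W,4)] = Σ min(w,4)·P(W=w)
 = 2·16/31 + 3·8/31 + 4·4/31 + 4·2/31 + 4·1/31
 = 32/31 + 24/31 + 16/31 + 8/31 + 4/31
 = 84/31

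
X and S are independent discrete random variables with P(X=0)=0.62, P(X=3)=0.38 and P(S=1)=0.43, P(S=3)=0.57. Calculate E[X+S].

E[X+S] = Σ_x Σ_s (x+s) · P(X=x)P(S=s)
 = 1·0.2666 + 3·0.3534 + 4·0.1634 + 6·0.2166
 = 0.2666 + 1.0602 + 0.6536 + 1.2996
 = 3.28

3.28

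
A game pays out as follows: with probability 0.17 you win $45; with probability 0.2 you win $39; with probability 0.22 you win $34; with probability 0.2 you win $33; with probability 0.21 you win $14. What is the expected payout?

E[payout] = 45·0.17 + 39·0.2 + 34·0.22 + 33·0.2 + 14·0.21
 = 7.65 + 7.8 + 7.48 + 6.6 + 2.94
 = 32.47

32.47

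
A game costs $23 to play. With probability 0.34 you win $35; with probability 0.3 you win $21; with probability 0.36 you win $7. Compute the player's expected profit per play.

E[payout] = 35·0.34 + 21·0.3 + 7·0.36
 = 11.9 + 6.3 + 2.52
 = 20.72
Net = 20.72 - 23 = -2.28

-2.28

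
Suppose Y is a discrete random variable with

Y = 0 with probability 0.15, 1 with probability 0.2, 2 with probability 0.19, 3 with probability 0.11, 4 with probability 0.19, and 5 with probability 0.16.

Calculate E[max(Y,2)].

E[max(Y,2)] = Σ max(y,2)·P(Y=y)
 = 2·0.15 + 2·0.2 + 2·0.19 + 3·0.11 + 4·0.19 + 5·0.16
 = 0.3 + 0.4 + 0.38 + 0.33 + 0.76 + 0.8
 = 2.97

2.97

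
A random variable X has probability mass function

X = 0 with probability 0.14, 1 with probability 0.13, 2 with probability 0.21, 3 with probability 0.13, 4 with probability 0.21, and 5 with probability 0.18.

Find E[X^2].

E[X^2] = Σ x^2·P(X=x)
 = 0·0.14 + 1·0.13 + 4·0.21 + 9·0.13 + 16·0.21 + 25·0.18
 = 0 + 0.13 + 0.84 + 1.17 + 3.36 + 4.5
 = 10

10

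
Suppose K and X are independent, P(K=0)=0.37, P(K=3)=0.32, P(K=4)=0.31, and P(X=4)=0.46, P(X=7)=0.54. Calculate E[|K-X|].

3.42

E[|K-X|] = Σ_k Σ_x |k-x| · P(K=k)P(X=x)
 = 4·0.1702 + 7·0.1998 + 1·0.1472 + 4·0.1728 + 0·0.1426 + 3·0.1674
 = 0.6808 + 1.3986 + 0.1472 + 0.6912 + 0 + 0.5022
 = 3.42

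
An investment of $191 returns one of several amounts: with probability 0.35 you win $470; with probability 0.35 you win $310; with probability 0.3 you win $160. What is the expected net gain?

E[payout] = 470·0.35 + 310·0.35 + 160·0.3
 = 164.5 + 108.5 + 48
 = 321
Net = 321 - 191 = 130

130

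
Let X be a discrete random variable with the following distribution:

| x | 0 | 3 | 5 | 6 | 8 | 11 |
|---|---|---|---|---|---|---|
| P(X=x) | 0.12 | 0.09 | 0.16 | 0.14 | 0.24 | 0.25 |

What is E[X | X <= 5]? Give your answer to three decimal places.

P(X <= 5) = 0.12 + 0.09 + 0.16 = 0.37.
E[X | X <= 5] = [0·0.12 + 3·0.09 + 5·0.16] / 0.37
 = 1.07 / 0.37
 = 107/37

2.892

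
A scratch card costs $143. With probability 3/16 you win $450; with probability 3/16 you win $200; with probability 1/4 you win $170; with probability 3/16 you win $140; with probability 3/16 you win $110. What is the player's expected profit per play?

68.25

E[payout] = 450·3/16 + 200·3/16 + 170·1/4 + 140·3/16 + 110·3/16
 = 675/8 + 75/2 + 85/2 + 105/4 + 165/8
 = 845/4
Net = 845/4 - 143 = 273/4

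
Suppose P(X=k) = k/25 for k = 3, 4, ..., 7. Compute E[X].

E[X] = Σ x·P(X=x)
 = 3·3/25 + 4·4/25 + 5·1/5 + 6·6/25 + 7·7/25
 = 9/25 + 16/25 + 1 + 36/25 + 49/25
 = 27/5

5.4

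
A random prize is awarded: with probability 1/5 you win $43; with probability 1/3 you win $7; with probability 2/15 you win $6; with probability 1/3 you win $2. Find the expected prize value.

12.4

E[payout] = 43·1/5 + 7·1/3 + 6·2/15 + 2·1/3
 = 43/5 + 7/3 + 4/5 + 2/3
 = 62/5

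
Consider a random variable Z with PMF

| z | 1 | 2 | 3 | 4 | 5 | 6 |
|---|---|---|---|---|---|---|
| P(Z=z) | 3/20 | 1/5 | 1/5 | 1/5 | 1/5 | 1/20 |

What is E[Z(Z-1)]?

E[Z(Z-1)] = Σ z(z-1)·P(Z=z)
 = 0·3/20 + 2·1/5 + 6·1/5 + 12·1/5 + 20·1/5 + 30·1/20
 = 0 + 2/5 + 6/5 + 12/5 + 4 + 3/2
 = 19/2

9.5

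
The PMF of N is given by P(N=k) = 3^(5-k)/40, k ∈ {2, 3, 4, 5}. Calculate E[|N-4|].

E[|N-4|] = Σ |n-4|·P(N=n)
 = 2·27/40 + 1·9/40 + 0·3/40 + 1·1/40
 = 27/20 + 9/40 + 0 + 1/40
 = 8/5

1.6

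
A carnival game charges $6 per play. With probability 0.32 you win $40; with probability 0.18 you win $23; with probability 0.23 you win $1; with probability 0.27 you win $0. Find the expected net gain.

E[payout] = 40·0.32 + 23·0.18 + 1·0.23 + 0·0.27
 = 12.8 + 4.14 + 0.23 + 0
 = 17.17
Net = 17.17 - 6 = 11.17

11.17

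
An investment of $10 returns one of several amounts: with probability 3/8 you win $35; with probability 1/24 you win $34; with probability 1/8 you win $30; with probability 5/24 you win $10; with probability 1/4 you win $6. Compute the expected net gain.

E[payout] = 35·3/8 + 34·1/24 + 30·1/8 + 10·5/24 + 6·1/4
 = 105/8 + 17/12 + 15/4 + 25/12 + 3/2
 = 175/8
Net = 175/8 - 10 = 95/8

11.875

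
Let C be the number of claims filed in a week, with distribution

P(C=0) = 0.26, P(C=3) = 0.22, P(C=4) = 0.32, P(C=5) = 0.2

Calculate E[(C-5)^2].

7.7

E[(C-5)^2] = Σ (c-5)^2·P(C=c)
 = 25·0.26 + 4·0.22 + 1·0.32 + 0·0.2
 = 6.5 + 0.88 + 0.32 + 0
 = 7.7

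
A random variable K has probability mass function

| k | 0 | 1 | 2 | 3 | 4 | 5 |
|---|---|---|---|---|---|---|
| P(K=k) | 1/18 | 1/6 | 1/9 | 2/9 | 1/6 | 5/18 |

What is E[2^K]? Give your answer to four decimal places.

14.1667

E[2^K] = Σ 2^k·P(K=k)
 = 1·1/18 + 2·1/6 + 4·1/9 + 8·2/9 + 16·1/6 + 32·5/18
 = 1/18 + 1/3 + 4/9 + 16/9 + 8/3 + 80/9
 = 85/6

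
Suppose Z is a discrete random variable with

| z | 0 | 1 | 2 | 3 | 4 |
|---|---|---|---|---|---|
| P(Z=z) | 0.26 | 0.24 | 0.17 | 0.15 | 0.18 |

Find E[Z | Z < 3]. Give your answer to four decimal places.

0.8657

P(Z < 3) = 0.26 + 0.24 + 0.17 = 0.67.
E[Z | Z < 3] = [0·0.26 + 1·0.24 + 2·0.17] / 0.67
 = 0.58 / 0.67
 = 58/67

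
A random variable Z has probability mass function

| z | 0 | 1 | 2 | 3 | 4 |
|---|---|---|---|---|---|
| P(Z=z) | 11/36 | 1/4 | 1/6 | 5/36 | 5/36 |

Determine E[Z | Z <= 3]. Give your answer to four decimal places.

1.1613

P(Z <= 3) = 11/36 + 1/4 + 1/6 + 5/36 = 31/36.
E[Z | Z <= 3] = [0·11/36 + 1·1/4 + 2·1/6 + 3·5/36] / (31/36)
 = 1 / (31/36)
 = 36/31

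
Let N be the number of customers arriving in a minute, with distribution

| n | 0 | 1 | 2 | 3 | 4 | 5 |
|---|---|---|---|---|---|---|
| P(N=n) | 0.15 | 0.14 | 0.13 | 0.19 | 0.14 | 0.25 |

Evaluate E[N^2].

10.86

E[N^2] = Σ n^2·P(N=n)
 = 0·0.15 + 1·0.14 + 4·0.13 + 9·0.19 + 16·0.14 + 25·0.25
 = 0 + 0.14 + 0.52 + 1.71 + 2.24 + 6.25
 = 10.86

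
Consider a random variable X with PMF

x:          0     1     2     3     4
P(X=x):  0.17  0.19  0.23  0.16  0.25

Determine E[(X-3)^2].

E[(X-3)^2] = Σ (x-3)^2·P(X=x)
 = 9·0.17 + 4·0.19 + 1·0.23 + 0·0.16 + 1·0.25
 = 1.53 + 0.76 + 0.23 + 0 + 0.25
 = 2.77

2.77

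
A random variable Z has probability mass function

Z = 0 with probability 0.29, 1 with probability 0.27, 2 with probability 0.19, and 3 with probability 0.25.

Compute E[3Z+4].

8.2

E[3Z+4] = Σ (3z+4)·P(Z=z)
 = 4·0.29 + 7·0.27 + 10·0.19 + 13·0.25
 = 1.16 + 1.89 + 1.9 + 3.25
 = 8.2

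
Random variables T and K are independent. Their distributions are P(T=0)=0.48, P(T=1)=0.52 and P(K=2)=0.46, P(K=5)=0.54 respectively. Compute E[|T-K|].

3.1

E[|T-K|] = Σ_t Σ_k |t-k| · P(T=t)P(K=k)
 = 2·0.2208 + 5·0.2592 + 1·0.2392 + 4·0.2808
 = 0.4416 + 1.296 + 0.2392 + 1.1232
 = 3.1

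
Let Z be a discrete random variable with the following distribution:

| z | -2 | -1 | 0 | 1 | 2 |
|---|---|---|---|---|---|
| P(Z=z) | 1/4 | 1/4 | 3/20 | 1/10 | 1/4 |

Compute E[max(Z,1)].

E[max(Z,1)] = Σ max(z,1)·P(Z=z)
 = 1·1/4 + 1·1/4 + 1·3/20 + 1·1/10 + 2·1/4
 = 1/4 + 1/4 + 3/20 + 1/10 + 1/2
 = 5/4

1.25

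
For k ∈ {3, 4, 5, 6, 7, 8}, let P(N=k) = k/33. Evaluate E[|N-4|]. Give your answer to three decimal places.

E[|N-4|] = Σ |n-4|·P(N=n)
 = 1·1/11 + 0·4/33 + 1·5/33 + 2·2/11 + 3·7/33 + 4·8/33
 = 1/11 + 0 + 5/33 + 4/11 + 7/11 + 32/33
 = 73/33

2.212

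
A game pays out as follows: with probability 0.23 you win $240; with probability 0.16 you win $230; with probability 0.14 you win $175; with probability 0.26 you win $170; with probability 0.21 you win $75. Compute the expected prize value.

E[payout] = 240·0.23 + 230·0.16 + 175·0.14 + 170·0.26 + 75·0.21
 = 55.2 + 36.8 + 24.5 + 44.2 + 15.75
 = 176.45

176.45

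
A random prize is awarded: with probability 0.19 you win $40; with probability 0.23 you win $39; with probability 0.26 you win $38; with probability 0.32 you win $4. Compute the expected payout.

E[payout] = 40·0.19 + 39·0.23 + 38·0.26 + 4·0.32
 = 7.6 + 8.97 + 9.88 + 1.28
 = 27.73

27.73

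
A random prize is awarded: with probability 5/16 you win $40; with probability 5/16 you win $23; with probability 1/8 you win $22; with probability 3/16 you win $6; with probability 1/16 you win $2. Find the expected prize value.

23.6875

E[payout] = 40·5/16 + 23·5/16 + 22·1/8 + 6·3/16 + 2·1/16
 = 25/2 + 115/16 + 11/4 + 9/8 + 1/8
 = 379/16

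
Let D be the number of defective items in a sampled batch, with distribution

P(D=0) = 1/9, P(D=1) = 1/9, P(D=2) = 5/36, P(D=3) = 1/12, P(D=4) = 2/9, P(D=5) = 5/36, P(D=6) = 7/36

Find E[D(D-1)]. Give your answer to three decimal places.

12.056

E[D(D-1)] = Σ d(d-1)·P(D=d)
 = 0·1/9 + 0·1/9 + 2·5/36 + 6·1/12 + 12·2/9 + 20·5/36 + 30·7/36
 = 0 + 0 + 5/18 + 1/2 + 8/3 + 25/9 + 35/6
 = 217/18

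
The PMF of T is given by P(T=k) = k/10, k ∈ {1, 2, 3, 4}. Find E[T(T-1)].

7

E[T(T-1)] = Σ t(t-1)·P(T=t)
 = 0·1/10 + 2·1/5 + 6·3/10 + 12·2/5
 = 0 + 2/5 + 9/5 + 24/5
 = 7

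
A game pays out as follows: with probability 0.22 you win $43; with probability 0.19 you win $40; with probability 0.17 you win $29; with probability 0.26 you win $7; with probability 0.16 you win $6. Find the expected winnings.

E[payout] = 43·0.22 + 40·0.19 + 29·0.17 + 7·0.26 + 6·0.16
 = 9.46 + 7.6 + 4.93 + 1.82 + 0.96
 = 24.77

24.77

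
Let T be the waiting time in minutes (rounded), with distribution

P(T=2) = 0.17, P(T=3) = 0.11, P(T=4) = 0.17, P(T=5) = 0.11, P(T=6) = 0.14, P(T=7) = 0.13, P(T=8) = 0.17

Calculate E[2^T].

76.92

E[2^T] = Σ 2^t·P(T=t)
 = 4·0.17 + 8·0.11 + 16·0.17 + 32·0.11 + 64·0.14 + 128·0.13 + 256·0.17
 = 0.68 + 0.88 + 2.72 + 3.52 + 8.96 + 16.64 + 43.52
 = 76.92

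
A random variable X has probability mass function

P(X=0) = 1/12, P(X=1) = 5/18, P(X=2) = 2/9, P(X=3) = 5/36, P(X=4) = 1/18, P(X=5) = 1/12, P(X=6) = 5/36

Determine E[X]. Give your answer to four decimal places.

E[X] = Σ x·P(X=x)
 = 0·1/12 + 1·5/18 + 2·2/9 + 3·5/36 + 4·1/18 + 5·1/12 + 6·5/36
 = 0 + 5/18 + 4/9 + 5/12 + 2/9 + 5/12 + 5/6
 = 47/18

2.6111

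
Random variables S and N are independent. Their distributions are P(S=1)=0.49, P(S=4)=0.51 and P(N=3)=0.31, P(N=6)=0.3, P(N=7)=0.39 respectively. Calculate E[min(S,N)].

E[min(S,N)] = Σ_s Σ_n min(s,n) · P(S=s)P(N=n)
 = 1·0.1519 + 1·0.147 + 1·0.1911 + 3·0.1581 + 4·0.153 + 4·0.1989
 = 0.1519 + 0.147 + 0.1911 + 0.4743 + 0.612 + 0.7956
 = 2.3719

2.3719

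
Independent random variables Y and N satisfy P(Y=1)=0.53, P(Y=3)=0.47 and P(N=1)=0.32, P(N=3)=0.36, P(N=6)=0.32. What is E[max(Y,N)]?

E[max(Y,N)] = Σ_y Σ_n max(y,n) · P(Y=y)P(N=n)
 = 1·0.1696 + 3·0.1908 + 6·0.1696 + 3·0.1504 + 3·0.1692 + 6·0.1504
 = 0.1696 + 0.5724 + 1.0176 + 0.4512 + 0.5076 + 0.9024
 = 3.6208

3.6208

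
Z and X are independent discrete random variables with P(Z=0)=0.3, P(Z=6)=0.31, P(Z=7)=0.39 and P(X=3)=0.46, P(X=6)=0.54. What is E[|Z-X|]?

E[|Z-X|] = Σ_z Σ_x |z-x| · P(Z=z)P(X=x)
 = 3·0.138 + 6·0.162 + 3·0.1426 + 0·0.1674 + 4·0.1794 + 1·0.2106
 = 0.414 + 0.972 + 0.4278 + 0 + 0.7176 + 0.2106
 = 2.742

2.742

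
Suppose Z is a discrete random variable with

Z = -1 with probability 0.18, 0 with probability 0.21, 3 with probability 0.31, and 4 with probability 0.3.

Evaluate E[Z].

E[Z] = Σ z·P(Z=z)
 = (-1)·0.18 + 0·0.21 + 3·0.31 + 4·0.3
 = (-0.18) + 0 + 0.93 + 1.2
 = 1.95

1.95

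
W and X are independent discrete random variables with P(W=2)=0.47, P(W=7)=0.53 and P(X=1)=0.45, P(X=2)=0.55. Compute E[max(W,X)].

E[max(W,X)] = Σ_w Σ_x max(w,x) · P(W=w)P(X=x)
 = 2·0.2115 + 2·0.2585 + 7·0.2385 + 7·0.2915
 = 0.423 + 0.517 + 1.6695 + 2.0405
 = 4.65

4.65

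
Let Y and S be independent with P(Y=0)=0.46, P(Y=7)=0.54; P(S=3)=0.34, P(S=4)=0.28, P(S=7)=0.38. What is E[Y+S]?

E[Y+S] = Σ_y Σ_s (y+s) · P(Y=y)P(S=s)
 = 3·0.1564 + 4·0.1288 + 7·0.1748 + 10·0.1836 + 11·0.1512 + 14·0.2052
 = 0.4692 + 0.5152 + 1.2236 + 1.836 + 1.6632 + 2.8728
 = 8.58

8.58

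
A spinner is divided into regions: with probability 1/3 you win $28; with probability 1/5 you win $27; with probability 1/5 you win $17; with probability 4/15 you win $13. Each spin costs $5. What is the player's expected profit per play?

16.6

E[payout] = 28·1/3 + 27·1/5 + 17·1/5 + 13·4/15
 = 28/3 + 27/5 + 17/5 + 52/15
 = 108/5
Net = 108/5 - 5 = 83/5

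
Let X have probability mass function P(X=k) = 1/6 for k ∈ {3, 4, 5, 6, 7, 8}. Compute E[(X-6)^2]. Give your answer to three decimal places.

E[(X-6)^2] = Σ (x-6)^2·P(X=x)
 = 9·1/6 + 4·1/6 + 1·1/6 + 0·1/6 + 1·1/6 + 4·1/6
 = 3/2 + 2/3 + 1/6 + 0 + 1/6 + 2/3
 = 19/6

3.167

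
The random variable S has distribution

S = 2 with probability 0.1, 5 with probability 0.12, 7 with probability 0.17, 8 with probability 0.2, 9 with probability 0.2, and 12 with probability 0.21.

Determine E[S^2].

E[S^2] = Σ s^2·P(S=s)
 = 4·0.1 + 25·0.12 + 49·0.17 + 64·0.2 + 81·0.2 + 144·0.21
 = 0.4 + 3 + 8.33 + 12.8 + 16.2 + 30.24
 = 70.97

70.97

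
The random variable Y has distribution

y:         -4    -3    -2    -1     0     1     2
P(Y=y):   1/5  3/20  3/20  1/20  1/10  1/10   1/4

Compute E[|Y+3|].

2.4

E[|Y+3|] = Σ |y+3|·P(Y=y)
 = 1·1/5 + 0·3/20 + 1·3/20 + 2·1/20 + 3·1/10 + 4·1/10 + 5·1/4
 = 1/5 + 0 + 3/20 + 1/10 + 3/10 + 2/5 + 5/4
 = 12/5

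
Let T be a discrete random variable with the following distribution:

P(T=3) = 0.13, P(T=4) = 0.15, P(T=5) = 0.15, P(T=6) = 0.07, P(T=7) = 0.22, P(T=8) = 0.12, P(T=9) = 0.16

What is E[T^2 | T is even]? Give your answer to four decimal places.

P(T is even) = 0.15 + 0.07 + 0.12 = 0.34.
E[T^2 | T is even] = [16·0.15 + 36·0.07 + 64·0.12] / 0.34
 = 12.6 / 0.34
 = 630/17

37.0588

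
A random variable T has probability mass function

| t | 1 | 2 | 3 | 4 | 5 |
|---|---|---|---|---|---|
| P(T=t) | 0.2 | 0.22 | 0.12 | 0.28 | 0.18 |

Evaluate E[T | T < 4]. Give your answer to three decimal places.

P(T < 4) = 0.2 + 0.22 + 0.12 = 0.54.
E[T | T < 4] = [1·0.2 + 2·0.22 + 3·0.12] / 0.54
 = 1 / 0.54
 = 50/27

1.852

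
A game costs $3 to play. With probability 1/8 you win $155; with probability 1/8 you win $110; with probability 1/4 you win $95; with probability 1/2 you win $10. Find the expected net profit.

E[payout] = 155·1/8 + 110·1/8 + 95·1/4 + 10·1/2
 = 155/8 + 55/4 + 95/4 + 5
 = 495/8
Net = 495/8 - 3 = 471/8

58.875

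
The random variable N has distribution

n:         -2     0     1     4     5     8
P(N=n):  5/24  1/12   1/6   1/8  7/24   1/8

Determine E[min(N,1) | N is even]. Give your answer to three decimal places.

P(N is even) = 5/24 + 1/12 + 1/8 + 1/8 = 13/24.
E[min(N,1) | N is even] = [(-2)·5/24 + 0·1/12 + 1·1/8 + 1·1/8] / (13/24)
 = -1/6 / (13/24)
 = -4/13

-0.308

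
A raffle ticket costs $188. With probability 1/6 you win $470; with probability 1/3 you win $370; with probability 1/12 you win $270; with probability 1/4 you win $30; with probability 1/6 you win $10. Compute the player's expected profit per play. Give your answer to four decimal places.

E[payout] = 470·1/6 + 370·1/3 + 270·1/12 + 30·1/4 + 10·1/6
 = 235/3 + 370/3 + 45/2 + 15/2 + 5/3
 = 700/3
Net = 700/3 - 188 = 136/3

45.3333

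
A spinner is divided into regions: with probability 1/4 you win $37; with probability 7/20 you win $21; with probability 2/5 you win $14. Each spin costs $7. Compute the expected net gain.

E[payout] = 37·1/4 + 21·7/20 + 14·2/5
 = 37/4 + 147/20 + 28/5
 = 111/5
Net = 111/5 - 7 = 76/5

15.2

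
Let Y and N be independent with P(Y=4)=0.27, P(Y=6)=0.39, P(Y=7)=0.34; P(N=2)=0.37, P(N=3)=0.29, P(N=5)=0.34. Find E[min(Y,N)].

3.2182

E[min(Y,N)] = Σ_y Σ_n min(y,n) · P(Y=y)P(N=n)
 = 2·0.0999 + 3·0.0783 + 4·0.0918 + 2·0.1443 + 3·0.1131 + 5·0.1326 + 2·0.1258 + 3·0.0986 + 5·0.1156
 = 0.1998 + 0.2349 + 0.3672 + 0.2886 + 0.3393 + 0.663 + 0.2516 + 0.2958 + 0.578
 = 3.2182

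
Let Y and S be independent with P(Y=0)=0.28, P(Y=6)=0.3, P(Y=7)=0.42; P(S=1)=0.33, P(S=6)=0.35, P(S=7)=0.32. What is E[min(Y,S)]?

3.2664

E[min(Y,S)] = Σ_y Σ_s min(y,s) · P(Y=y)P(S=s)
 = 0·0.0924 + 0·0.098 + 0·0.0896 + 1·0.099 + 6·0.105 + 6·0.096 + 1·0.1386 + 6·0.147 + 7·0.1344
 = 0 + 0 + 0 + 0.099 + 0.63 + 0.576 + 0.1386 + 0.882 + 0.9408
 = 3.2664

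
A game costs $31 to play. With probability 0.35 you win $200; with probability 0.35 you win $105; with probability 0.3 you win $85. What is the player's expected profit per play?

E[payout] = 200·0.35 + 105·0.35 + 85·0.3
 = 70 + 36.75 + 25.5
 = 132.25
Net = 132.25 - 31 = 101.25

101.25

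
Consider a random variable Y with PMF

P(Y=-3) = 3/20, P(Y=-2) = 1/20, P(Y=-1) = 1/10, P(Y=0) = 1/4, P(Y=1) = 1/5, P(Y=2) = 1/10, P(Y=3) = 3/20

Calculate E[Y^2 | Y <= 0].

3

P(Y <= 0) = 3/20 + 1/20 + 1/10 + 1/4 = 11/20.
E[Y^2 | Y <= 0] = [9·3/20 + 4·1/20 + 1·1/10 + 0·1/4] / (11/20)
 = 33/20 / (11/20)
 = 3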